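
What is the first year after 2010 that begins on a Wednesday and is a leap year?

Jan 1 advances by 2 weekdays after a leap year and by 1 after a common year.
2010: Jan 1 is Friday.
2011: Saturday
2012: Sunday (leap)
2013: Tuesday
2014: Wednesday
2015: Thursday
2016: Friday (leap)
2017: Sunday
2018: Monday
2019: Tuesday
2020: Wednesday (leap)
2020 begins on a Wednesday and is a leap year.

2020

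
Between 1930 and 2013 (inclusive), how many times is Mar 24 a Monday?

Track Mar 24's weekday year by year (advancing +1, or +2 across a Feb 29):
  1930: Mon ✓  1931: Tue (+1)  1932: Thu (+2)  1933: Fri (+1)  1934: Sat (+1)
  1935: Sun (+1)  1936: Tue (+2)  1937: Wed (+1)  1938: Thu (+1)  1939: Fri (+1)
  1940: Sun (+2)  1941: Mon (+1) ✓  1942: Tue (+1)  1943: Wed (+1)  … (56 more years) …
  2000: Fri (+2)  2001: Sat (+1)  2002: Sun (+1)  2003: Mon (+1) ✓  2004: Wed (+2)
  2005: Thu (+1)  2006: Fri (+1)  2007: Sat (+1)  2008: Mon (+2) ✓  2009: Tue (+1)
  2010: Wed (+1)  2011: Thu (+1)  2012: Sat (+2)  2013: Sun (+1)
Monday years: 1930, 1941, 1947, 1952, 1958, 1969, 1975, 1980, 1986, 1997, 2003, 2008 — 12 in total.

12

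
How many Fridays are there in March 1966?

4

March 1966 has 31 days and begins on Tuesday.
The first Friday is March 4.
Fridays fall on 4, 11, 18, 25 — that's 4.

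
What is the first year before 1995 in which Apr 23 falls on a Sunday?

1989

From one year to the next, a fixed date's weekday advances by 1, or by 2 when a Feb 29 lies between the two dates.
1995: April 23 is Sunday.
1994: Saturday (−1)
1993: Friday (−1)
1992: Thursday (−1)
1991: Tuesday (−2)
1990: Monday (−1)
1989: Sunday (−1)
Apr 23 falls on a Sunday in 1989.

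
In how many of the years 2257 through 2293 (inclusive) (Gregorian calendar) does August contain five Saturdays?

August has 31 days; it has five Saturdays when Saturday falls among the first (month-length − 28) days — i.e. when August 1 is one of Saturday/Friday/Thursday.
August 1 by year: 2257:Sat✓ 2258:Sun 2259:Mon 2260:Wed 2261:Thu✓ 2262:Fri✓ 2263:Sat✓ 2264:Mon 2265:Tue 2266:Wed 2267:Thu✓ 2268:Sat✓ 2269:Sun 2270:Mon 2271:Tue …(7 more)… 2279:Fri✓ 2280:Sun 2281:Mon 2282:Tue 2283:Wed 2284:Fri✓ 2285:Sat✓ 2286:Sun 2287:Mon 2288:Wed 2289:Thu✓ 2290:Fri✓ 2291:Sat✓ 2292:Mon 2293:Tue
Years with five Saturdays: 2257, 2261, 2262, 2263, 2267, 2268, 2272, 2273, 2274, 2278, 2279, 2284, 2285, 2289, 2290, 2291 → 16.

16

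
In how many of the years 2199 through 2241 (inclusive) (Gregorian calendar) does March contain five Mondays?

19

March has 31 days; it has five Mondays when Monday falls among the first (month-length − 28) days — i.e. when March 1 is one of Monday/Sunday/Saturday.
March 1 by year: 2199:Fri 2200:Sat✓ 2201:Sun✓ 2202:Mon✓ 2203:Tue 2204:Thu 2205:Fri 2206:Sat✓ 2207:Sun✓ 2208:Tue 2209:Wed 2210:Thu 2211:Fri 2212:Sun✓ 2213:Mon✓ …(13 more)… 2227:Thu 2228:Sat✓ 2229:Sun✓ 2230:Mon✓ 2231:Tue 2232:Thu 2233:Fri 2234:Sat✓ 2235:Sun✓ 2236:Tue 2237:Wed 2238:Thu 2239:Fri 2240:Sun✓ 2241:Mon✓
Years with five Mondays: 2200, 2201, 2202, 2206, 2207, 2212, 2213, 2217, 2218, 2219, 2223, 2224, 2228, 2229, 2230, 2234, 2235, 2240, 2241 → 19.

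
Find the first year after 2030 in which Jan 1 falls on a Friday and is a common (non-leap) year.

2038

Jan 1 advances by 2 weekdays after a leap year and by 1 after a common year.
2030: Jan 1 is Tuesday.
2031: Wednesday
2032: Thursday (leap)
2033: Saturday
2034: Sunday
2035: Monday
2036: Tuesday (leap)
2037: Thursday
2038: Friday
2038 begins on a Friday and is a common year.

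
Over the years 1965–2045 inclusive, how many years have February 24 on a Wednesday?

12

Track February 24's weekday year by year (advancing +1, or +2 across a Feb 29):
  1965: Wed ✓  1966: Thu (+1)  1967: Fri (+1)  1968: Sat (+1)  1969: Mon (+2)
  1970: Tue (+1)  1971: Wed (+1) ✓  1972: Thu (+1)  1973: Sat (+2)  1974: Sun (+1)
  1975: Mon (+1)  1976: Tue (+1)  1977: Thu (+2)  1978: Fri (+1)  … (53 more years) …
  2032: Tue (+1)  2033: Thu (+2)  2034: Fri (+1)  2035: Sat (+1)  2036: Sun (+1)
  2037: Tue (+2)  2038: Wed (+1) ✓  2039: Thu (+1)  2040: Fri (+1)  2041: Sun (+2)
  2042: Mon (+1)  2043: Tue (+1)  2044: Wed (+1) ✓  2045: Fri (+2)
Wednesday years: 1965, 1971, 1982, 1988, 1993, 1999, 2010, 2016, 2021, 2027, 2038, 2044 — 12 in total.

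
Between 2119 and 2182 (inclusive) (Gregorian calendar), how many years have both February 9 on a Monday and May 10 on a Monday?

2

Check each year's weekday for February 9 and May 10:
  2119: Thu/Wed  2120: Fri/Fri  2121: Sun/Sat  2122: Mon/Sun  2123: Tue/Mon  2124: Wed/Wed  2125: Fri/Thu  2126: Sat/Fri  2127: Sun/Sat  2128: Mon/Mon ✓  2129: Wed/Tue  2130: Thu/Wed  2131: Fri/Thu  2132: Sat/Sat  …(36 more)…  2169: Thu/Wed  2170: Fri/Thu  2171: Sat/Fri  2172: Sun/Sun  2173: Tue/Mon  2174: Wed/Tue  2175: Thu/Wed  2176: Fri/Fri  2177: Sun/Sat  2178: Mon/Sun  2179: Tue/Mon  2180: Wed/Wed  2181: Fri/Thu  2182: Sat/Fri
Both conditions hold in: 2128, 2156 — 2.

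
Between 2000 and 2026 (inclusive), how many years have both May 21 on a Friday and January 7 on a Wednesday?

1

Check each year's weekday for May 21 and January 7:
  2000: Sun/Fri  2001: Mon/Sun  2002: Tue/Mon  2003: Wed/Tue  2004: Fri/Wed ✓  2005: Sat/Fri  2006: Sun/Sat  2007: Mon/Sun  2008: Wed/Mon  2009: Thu/Wed  2010: Fri/Thu  2011: Sat/Fri  2012: Mon/Sat  2013: Tue/Mon  2014: Wed/Tue  2015: Thu/Wed  2016: Sat/Thu  2017: Sun/Sat  2018: Mon/Sun  2019: Tue/Mon  2020: Thu/Tue  2021: Fri/Thu  2022: Sat/Fri  2023: Sun/Sat  2024: Tue/Sun  2025: Wed/Tue  2026: Thu/Wed
Both conditions hold in: 2004 — 1.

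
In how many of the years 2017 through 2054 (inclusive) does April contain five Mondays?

11

April has 30 days; it has five Mondays when Monday falls among the first (month-length − 28) days — i.e. when April 1 is one of Monday/Sunday.
April 1 by year: 2017:Sat 2018:Sun✓ 2019:Mon✓ 2020:Wed 2021:Thu 2022:Fri 2023:Sat 2024:Mon✓ 2025:Tue 2026:Wed 2027:Thu 2028:Sat 2029:Sun✓ 2030:Mon✓ 2031:Tue …(8 more)… 2040:Sun✓ 2041:Mon✓ 2042:Tue 2043:Wed 2044:Fri 2045:Sat 2046:Sun✓ 2047:Mon✓ 2048:Wed 2049:Thu 2050:Fri 2051:Sat 2052:Mon✓ 2053:Tue 2054:Wed
Years with five Mondays: 2018, 2019, 2024, 2029, 2030, 2035, 2040, 2041, 2046, 2047, 2052 → 11.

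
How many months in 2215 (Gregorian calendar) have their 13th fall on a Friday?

2

Check the 13th of each month of 2215: Jan 13: Fri, Feb 13: Mon, Mar 13: Mon, Apr 13: Thu, May 13: Sat, Jun 13: Tue, Jul 13: Thu, Aug 13: Sun, Sep 13: Wed, Oct 13: Fri, Nov 13: Mon, Dec 13: Wed.
Friday occurs in January, October — 2 months.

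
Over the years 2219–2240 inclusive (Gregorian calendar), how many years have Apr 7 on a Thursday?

3

Track Apr 7's weekday year by year (advancing +1, or +2 across a Feb 29):
  2219: Wed  2220: Fri (+2)  2221: Sat (+1)  2222: Sun (+1)  2223: Mon (+1)
  2224: Wed (+2)  2225: Thu (+1) ✓  2226: Fri (+1)  2227: Sat (+1)  2228: Mon (+2)
  2229: Tue (+1)  2230: Wed (+1)  2231: Thu (+1) ✓  2232: Sat (+2)  2233: Sun (+1)
  2234: Mon (+1)  2235: Tue (+1)  2236: Thu (+2) ✓  2237: Fri (+1)  2238: Sat (+1)
  2239: Sun (+1)  2240: Tue (+2)
Thursday years: 2225, 2231, 2236 — 3 in total.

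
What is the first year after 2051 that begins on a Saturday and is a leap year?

Jan 1 advances by 2 weekdays after a leap year and by 1 after a common year.
2051: Jan 1 is Sunday.
2052: Monday (leap)
2053: Wednesday
2054: Thursday
2055: Friday
2056: Saturday (leap)
2056 begins on a Saturday and is a leap year.

2056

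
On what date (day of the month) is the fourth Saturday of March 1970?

March 1, 1970 is a Sunday, so the first Saturday is the 7th.
The fourth Saturday is 7 + 21 = 28.

28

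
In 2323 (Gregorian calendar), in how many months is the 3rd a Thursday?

Check the 3rd of each month of 2323: Jan 3: Wed, Feb 3: Sat, Mar 3: Sat, Apr 3: Tue, May 3: Thu, Jun 3: Sun, Jul 3: Tue, Aug 3: Fri, Sep 3: Mon, Oct 3: Wed, Nov 3: Sat, Dec 3: Mon.
Thursday occurs in May — 1 month.

1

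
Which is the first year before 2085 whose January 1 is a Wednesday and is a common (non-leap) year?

2081

Jan 1 advances by 2 weekdays after a leap year and by 1 after a common year.
2085: Jan 1 is Monday.
2084: Saturday (leap)
2083: Friday
2082: Thursday
2081: Wednesday
2081 begins on a Wednesday and is a common year.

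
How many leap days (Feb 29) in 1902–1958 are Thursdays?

Leap years in 1902–1958: 14 of them.
Feb 29 weekday advances by 5 (mod 7) from one leap year to the next four years later (or differs when a century non-leap intervenes).
Leap-day weekdays: 1904:Mon 1908:Sat 1912:Thu✓ 1916:Tue 1920:Sun 1924:Fri 1928:Wed 1932:Mon 1936:Sat 1940:Thu✓ 1944:Tue 1948:Sun 1952:Fri 1956:Wed
Thursday: 1912, 1940 → 2.

2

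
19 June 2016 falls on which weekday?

Sunday

January 1, 2016 is a Friday.
June 19 is day 171 of the year, i.e. 170 days after Jan 1.
170 mod 7 = 2, so advance 2 weekdays from Friday: Sunday.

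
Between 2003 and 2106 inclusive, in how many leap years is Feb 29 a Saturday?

Leap years in 2003–2106: 25 of them.
Feb 29 weekday advances by 5 (mod 7) from one leap year to the next four years later (or differs when a century non-leap intervenes).
Leap-day weekdays: 2004:Sun 2008:Fri 2012:Wed 2016:Mon 2020:Sat✓ 2024:Thu 2028:Tue 2032:Sun 2036:Fri 2040:Wed 2044:Mon 2048:Sat✓ 2052:Thu 2056:Tue 2060:Sun 2064:Fri 2068:Wed 2072:Mon 2076:Sat✓ 2080:Thu 2084:Tue 2088:Sun 2092:Fri 2096:Wed 2104:Fri
Saturday: 2020, 2048, 2076 → 3.

3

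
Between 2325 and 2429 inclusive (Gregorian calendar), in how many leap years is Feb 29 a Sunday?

Leap years in 2325–2429: 26 of them.
Feb 29 weekday advances by 5 (mod 7) from one leap year to the next four years later (or differs when a century non-leap intervenes).
Leap-day weekdays: 2328:Wed 2332:Mon 2336:Sat 2340:Thu 2344:Tue 2348:Sun✓ 2352:Fri 2356:Wed 2360:Mon 2364:Sat 2368:Thu 2372:Tue 2376:Sun✓ 2380:Fri 2384:Wed 2388:Mon 2392:Sat 2396:Thu 2400:Tue 2404:Sun✓ 2408:Fri 2412:Wed 2416:Mon 2420:Sat 2424:Thu 2428:Tue
Sunday: 2348, 2376, 2404 → 3.

3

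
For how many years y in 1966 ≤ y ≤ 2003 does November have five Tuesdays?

10

November has 30 days; it has five Tuesdays when Tuesday falls among the first (month-length − 28) days — i.e. when November 1 is one of Tuesday/Monday.
November 1 by year: 1966:Tue✓ 1967:Wed 1968:Fri 1969:Sat 1970:Sun 1971:Mon✓ 1972:Wed 1973:Thu 1974:Fri 1975:Sat 1976:Mon✓ 1977:Tue✓ 1978:Wed 1979:Thu 1980:Sat …(8 more)… 1989:Wed 1990:Thu 1991:Fri 1992:Sun 1993:Mon✓ 1994:Tue✓ 1995:Wed 1996:Fri 1997:Sat 1998:Sun 1999:Mon✓ 2000:Wed 2001:Thu 2002:Fri 2003:Sat
Years with five Tuesdays: 1966, 1971, 1976, 1977, 1982, 1983, 1988, 1993, 1994, 1999 → 10.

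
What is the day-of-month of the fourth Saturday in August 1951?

25

August 1, 1951 is a Wednesday, so the first Saturday is the 4th.
The fourth Saturday is 4 + 21 = 25.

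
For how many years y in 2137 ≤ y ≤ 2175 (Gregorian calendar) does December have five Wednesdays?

December has 31 days; it has five Wednesdays when Wednesday falls among the first (month-length − 28) days — i.e. when December 1 is one of Wednesday/Tuesday/Monday.
December 1 by year: 2137:Sun 2138:Mon✓ 2139:Tue✓ 2140:Thu 2141:Fri 2142:Sat 2143:Sun 2144:Tue✓ 2145:Wed✓ 2146:Thu 2147:Fri 2148:Sun 2149:Mon✓ 2150:Tue✓ 2151:Wed✓ …(9 more)… 2161:Tue✓ 2162:Wed✓ 2163:Thu 2164:Sat 2165:Sun 2166:Mon✓ 2167:Tue✓ 2168:Thu 2169:Fri 2170:Sat 2171:Sun 2172:Tue✓ 2173:Wed✓ 2174:Thu 2175:Fri
Years with five Wednesdays: 2138, 2139, 2144, 2145, 2149, 2150, 2151, 2155, 2156, 2160, 2161, 2162, 2166, 2167, 2172, 2173 → 16.

16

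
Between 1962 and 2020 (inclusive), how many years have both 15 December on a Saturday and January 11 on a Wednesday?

Check each year's weekday for 15 December and January 11:
  1962: Sat/Thu  1963: Sun/Fri  1964: Tue/Sat  1965: Wed/Mon  1966: Thu/Tue  1967: Fri/Wed  1968: Sun/Thu  1969: Mon/Sat  1970: Tue/Sun  1971: Wed/Mon  1972: Fri/Tue  1973: Sat/Thu  1974: Sun/Fri  1975: Mon/Sat  …(31 more)…  2007: Sat/Thu  2008: Mon/Fri  2009: Tue/Sun  2010: Wed/Mon  2011: Thu/Tue  2012: Sat/Wed ✓  2013: Sun/Fri  2014: Mon/Sat  2015: Tue/Sun  2016: Thu/Mon  2017: Fri/Wed  2018: Sat/Thu  2019: Sun/Fri  2020: Tue/Sat
Both conditions hold in: 1984, 2012 — 2.

2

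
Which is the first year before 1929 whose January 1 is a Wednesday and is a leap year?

1908

Jan 1 advances by 2 weekdays after a leap year and by 1 after a common year.
1929: Jan 1 is Tuesday.
1928: Sunday (leap)
1927: Saturday
1926: Friday
1925: Thursday
1924: Tuesday (leap)
1923: Monday
1922: Sunday
1921: Saturday
1920: Thursday (leap)
1919: Wednesday
1918: Tuesday
1917: Monday
1916: Saturday (leap)
1915: Friday
1914: Thursday
1913: Wednesday
1912: Monday (leap)
1911: Sunday
1910: Saturday
1909: Friday
1908: Wednesday (leap)
1908 begins on a Wednesday and is a leap year.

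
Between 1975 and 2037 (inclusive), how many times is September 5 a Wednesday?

Track September 5's weekday year by year (advancing +1, or +2 across a Feb 29):
  1975: Fri  1976: Sun (+2)  1977: Mon (+1)  1978: Tue (+1)  1979: Wed (+1) ✓
  1980: Fri (+2)  1981: Sat (+1)  1982: Sun (+1)  1983: Mon (+1)  1984: Wed (+2) ✓
  1985: Thu (+1)  1986: Fri (+1)  1987: Sat (+1)  1988: Mon (+2)  … (35 more years) …
  2024: Thu (+2)  2025: Fri (+1)  2026: Sat (+1)  2027: Sun (+1)  2028: Tue (+2)
  2029: Wed (+1) ✓  2030: Thu (+1)  2031: Fri (+1)  2032: Sun (+2)  2033: Mon (+1)
  2034: Tue (+1)  2035: Wed (+1) ✓  2036: Fri (+2)  2037: Sat (+1)
Wednesday years: 1979, 1984, 1990, 2001, 2007, 2012, 2018, 2029, 2035 — 9 in total.

9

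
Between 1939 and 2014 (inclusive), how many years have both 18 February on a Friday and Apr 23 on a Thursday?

Check each year's weekday for 18 February and Apr 23:
  1939: Sat/Sun  1940: Sun/Tue  1941: Tue/Wed  1942: Wed/Thu  1943: Thu/Fri  1944: Fri/Sun  1945: Sun/Mon  1946: Mon/Tue  1947: Tue/Wed  1948: Wed/Fri  1949: Fri/Sat  1950: Sat/Sun  1951: Sun/Mon  1952: Mon/Wed  …(48 more)…  2001: Sun/Mon  2002: Mon/Tue  2003: Tue/Wed  2004: Wed/Fri  2005: Fri/Sat  2006: Sat/Sun  2007: Sun/Mon  2008: Mon/Wed  2009: Wed/Thu  2010: Thu/Fri  2011: Fri/Sat  2012: Sat/Mon  2013: Mon/Tue  2014: Tue/Wed
Both conditions hold in: no year — 0.

0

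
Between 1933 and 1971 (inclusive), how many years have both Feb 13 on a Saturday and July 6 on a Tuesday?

Check each year's weekday for Feb 13 and July 6:
  1933: Mon/Thu  1934: Tue/Fri  1935: Wed/Sat  1936: Thu/Mon  1937: Sat/Tue ✓  1938: Sun/Wed  1939: Mon/Thu  1940: Tue/Sat  1941: Thu/Sun  1942: Fri/Mon  1943: Sat/Tue ✓  1944: Sun/Thu  1945: Tue/Fri  1946: Wed/Sat  …(11 more)…  1958: Thu/Sun  1959: Fri/Mon  1960: Sat/Wed  1961: Mon/Thu  1962: Tue/Fri  1963: Wed/Sat  1964: Thu/Mon  1965: Sat/Tue ✓  1966: Sun/Wed  1967: Mon/Thu  1968: Tue/Sat  1969: Thu/Sun  1970: Fri/Mon  1971: Sat/Tue ✓
Both conditions hold in: 1937, 1943, 1954, 1965, 1971 — 5.

5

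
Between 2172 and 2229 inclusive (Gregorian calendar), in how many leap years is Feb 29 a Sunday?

Leap years in 2172–2229: 14 of them.
Feb 29 weekday advances by 5 (mod 7) from one leap year to the next four years later (or differs when a century non-leap intervenes).
Leap-day weekdays: 2172:Sat 2176:Thu 2180:Tue 2184:Sun✓ 2188:Fri 2192:Wed 2196:Mon 2204:Wed 2208:Mon 2212:Sat 2216:Thu 2220:Tue 2224:Sun✓ 2228:Fri
Sunday: 2184, 2224 → 2.

2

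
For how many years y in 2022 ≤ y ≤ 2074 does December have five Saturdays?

December has 31 days; it has five Saturdays when Saturday falls among the first (month-length − 28) days — i.e. when December 1 is one of Saturday/Friday/Thursday.
December 1 by year: 2022:Thu✓ 2023:Fri✓ 2024:Sun 2025:Mon 2026:Tue 2027:Wed 2028:Fri✓ 2029:Sat✓ 2030:Sun 2031:Mon 2032:Wed 2033:Thu✓ 2034:Fri✓ 2035:Sat✓ 2036:Mon …(23 more)… 2060:Wed 2061:Thu✓ 2062:Fri✓ 2063:Sat✓ 2064:Mon 2065:Tue 2066:Wed 2067:Thu✓ 2068:Sat✓ 2069:Sun 2070:Mon 2071:Tue 2072:Thu✓ 2073:Fri✓ 2074:Sat✓
Years with five Saturdays: 2022, 2023, 2028, 2029, 2033, 2034, 2035, 2039, 2040, 2044, 2045, 2046, 2050, 2051, 2056, 2057, 2061, 2062, 2063, 2067, 2068, 2072, 2073, 2074 → 24.

24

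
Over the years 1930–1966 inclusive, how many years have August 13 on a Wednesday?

5

Track August 13's weekday year by year (advancing +1, or +2 across a Feb 29):
  1930: Wed ✓  1931: Thu (+1)  1932: Sat (+2)  1933: Sun (+1)  1934: Mon (+1)
  1935: Tue (+1)  1936: Thu (+2)  1937: Fri (+1)  1938: Sat (+1)  1939: Sun (+1)
  1940: Tue (+2)  1941: Wed (+1) ✓  1942: Thu (+1)  1943: Fri (+1)  … (9 more years) …
  1953: Thu (+1)  1954: Fri (+1)  1955: Sat (+1)  1956: Mon (+2)  1957: Tue (+1)
  1958: Wed (+1) ✓  1959: Thu (+1)  1960: Sat (+2)  1961: Sun (+1)  1962: Mon (+1)
  1963: Tue (+1)  1964: Thu (+2)  1965: Fri (+1)  1966: Sat (+1)
Wednesday years: 1930, 1941, 1947, 1952, 1958 — 5 in total.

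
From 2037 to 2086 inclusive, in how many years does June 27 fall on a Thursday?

8

Track June 27's weekday year by year (advancing +1, or +2 across a Feb 29):
  2037: Sat  2038: Sun (+1)  2039: Mon (+1)  2040: Wed (+2)  2041: Thu (+1) ✓
  2042: Fri (+1)  2043: Sat (+1)  2044: Mon (+2)  2045: Tue (+1)  2046: Wed (+1)
  2047: Thu (+1) ✓  2048: Sat (+2)  2049: Sun (+1)  2050: Mon (+1)  … (22 more years) …
  2073: Tue (+1)  2074: Wed (+1)  2075: Thu (+1) ✓  2076: Sat (+2)  2077: Sun (+1)
  2078: Mon (+1)  2079: Tue (+1)  2080: Thu (+2) ✓  2081: Fri (+1)  2082: Sat (+1)
  2083: Sun (+1)  2084: Tue (+2)  2085: Wed (+1)  2086: Thu (+1) ✓
Thursday years: 2041, 2047, 2052, 2058, 2069, 2075, 2080, 2086 — 8 in total.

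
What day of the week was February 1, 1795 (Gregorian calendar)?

Sunday

January 1, 1795 is a Thursday.
February 1 is day 32 of the year, i.e. 31 days after Jan 1.
31 mod 7 = 3, so advance 3 weekdays from Thursday: Sunday.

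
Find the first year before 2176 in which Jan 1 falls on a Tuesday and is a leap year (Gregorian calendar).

2160

Jan 1 advances by 2 weekdays after a leap year and by 1 after a common year.
2176: Jan 1 is Monday (leap).
2175: Sunday
2174: Saturday
2173: Friday
2172: Wednesday (leap)
2171: Tuesday
2170: Monday
2169: Sunday
2168: Friday (leap)
2167: Thursday
2166: Wednesday
2165: Tuesday
2164: Sunday (leap)
2163: Saturday
2162: Friday
2161: Thursday
2160: Tuesday (leap)
2160 begins on a Tuesday and is a leap year.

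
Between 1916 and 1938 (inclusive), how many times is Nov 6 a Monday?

3

Track Nov 6's weekday year by year (advancing +1, or +2 across a Feb 29):
  1916: Mon ✓  1917: Tue (+1)  1918: Wed (+1)  1919: Thu (+1)  1920: Sat (+2)
  1921: Sun (+1)  1922: Mon (+1) ✓  1923: Tue (+1)  1924: Thu (+2)  1925: Fri (+1)
  1926: Sat (+1)  1927: Sun (+1)  1928: Tue (+2)  1929: Wed (+1)  1930: Thu (+1)
  1931: Fri (+1)  1932: Sun (+2)  1933: Mon (+1) ✓  1934: Tue (+1)  1935: Wed (+1)
  1936: Fri (+2)  1937: Sat (+1)  1938: Sun (+1)
Monday years: 1916, 1922, 1933 — 3 in total.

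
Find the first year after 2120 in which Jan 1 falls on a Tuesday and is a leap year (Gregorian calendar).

2132

Jan 1 advances by 2 weekdays after a leap year and by 1 after a common year.
2120: Jan 1 is Monday (leap).
2121: Wednesday
2122: Thursday
2123: Friday
2124: Saturday (leap)
2125: Monday
2126: Tuesday
2127: Wednesday
2128: Thursday (leap)
2129: Saturday
2130: Sunday
2131: Monday
2132: Tuesday (leap)
2132 begins on a Tuesday and is a leap year.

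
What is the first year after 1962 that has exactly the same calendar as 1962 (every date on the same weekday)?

1973

Two years share a calendar iff Jan 1 falls on the same weekday and both are leap or both are common. 1962: Jan 1 is Monday, common year.
1963: Jan 1 Tuesday, common
1964: Jan 1 Wednesday, leap
1965: Jan 1 Friday, common
1966: Jan 1 Saturday, common
1967: Jan 1 Sunday, common
1968: Jan 1 Monday, leap
1969: Jan 1 Wednesday, common
1970: Jan 1 Thursday, common
1971: Jan 1 Friday, common
1972: Jan 1 Saturday, leap
1973: Jan 1 Monday, common
1973 matches on both conditions.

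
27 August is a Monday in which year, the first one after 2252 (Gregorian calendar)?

From one year to the next, a fixed date's weekday advances by 1, or by 2 when a Feb 29 lies between the two dates.
2252: August 27 is Friday.
2253: Saturday (+1)
2254: Sunday (+1)
2255: Monday (+1)
27 August falls on a Monday in 2255.

2255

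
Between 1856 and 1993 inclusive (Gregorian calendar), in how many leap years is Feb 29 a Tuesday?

4

Leap years in 1856–1993: 34 of them.
Feb 29 weekday advances by 5 (mod 7) from one leap year to the next four years later (or differs when a century non-leap intervenes).
Leap-day weekdays: 1856:Fri 1860:Wed 1864:Mon 1868:Sat 1872:Thu 1876:Tue✓ 1880:Sun 1884:Fri 1888:Wed 1892:Mon 1896:Sat 1904:Mon 1908:Sat …(8 more)… 1944:Tue✓ 1948:Sun 1952:Fri 1956:Wed 1960:Mon 1964:Sat 1968:Thu 1972:Tue✓ 1976:Sun 1980:Fri 1984:Wed 1988:Mon 1992:Sat
Tuesday: 1876, 1916, 1944, 1972 → 4.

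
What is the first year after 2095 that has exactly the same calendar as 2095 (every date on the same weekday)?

Two years share a calendar iff Jan 1 falls on the same weekday and both are leap or both are common. 2095: Jan 1 is Saturday, common year.
2096: Jan 1 Sunday, leap
2097: Jan 1 Tuesday, common
2098: Jan 1 Wednesday, common
2099: Jan 1 Thursday, common
2100: Jan 1 Friday, common
2101: Jan 1 Saturday, common
2101 matches on both conditions.

2101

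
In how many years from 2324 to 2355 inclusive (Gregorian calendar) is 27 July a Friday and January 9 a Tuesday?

3

Check each year's weekday for 27 July and January 9:
  2324: Sun/Wed  2325: Mon/Fri  2326: Tue/Sat  2327: Wed/Sun  2328: Fri/Mon  2329: Sat/Wed  2330: Sun/Thu  2331: Mon/Fri  2332: Wed/Sat  2333: Thu/Mon  2334: Fri/Tue ✓  2335: Sat/Wed  2336: Mon/Thu  2337: Tue/Sat  …(4 more)…  2342: Mon/Fri  2343: Tue/Sat  2344: Thu/Sun  2345: Fri/Tue ✓  2346: Sat/Wed  2347: Sun/Thu  2348: Tue/Fri  2349: Wed/Sun  2350: Thu/Mon  2351: Fri/Tue ✓  2352: Sun/Wed  2353: Mon/Fri  2354: Tue/Sat  2355: Wed/Sun
Both conditions hold in: 2334, 2345, 2351 — 3.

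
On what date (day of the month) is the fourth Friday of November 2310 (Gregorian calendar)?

November 1, 2310 is a Tuesday, so the first Friday is the 4th.
The fourth Friday is 4 + 21 = 25.

25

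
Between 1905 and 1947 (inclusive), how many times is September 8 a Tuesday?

Track September 8's weekday year by year (advancing +1, or +2 across a Feb 29):
  1905: Fri  1906: Sat (+1)  1907: Sun (+1)  1908: Tue (+2) ✓  1909: Wed (+1)
  1910: Thu (+1)  1911: Fri (+1)  1912: Sun (+2)  1913: Mon (+1)  1914: Tue (+1) ✓
  1915: Wed (+1)  1916: Fri (+2)  1917: Sat (+1)  1918: Sun (+1)  … (15 more years) …
  1934: Sat (+1)  1935: Sun (+1)  1936: Tue (+2) ✓  1937: Wed (+1)  1938: Thu (+1)
  1939: Fri (+1)  1940: Sun (+2)  1941: Mon (+1)  1942: Tue (+1) ✓  1943: Wed (+1)
  1944: Fri (+2)  1945: Sat (+1)  1946: Sun (+1)  1947: Mon (+1)
Tuesday years: 1908, 1914, 1925, 1931, 1936, 1942 — 6 in total.

6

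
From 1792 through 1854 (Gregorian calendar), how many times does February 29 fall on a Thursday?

Leap years in 1792–1854: 15 of them.
Feb 29 weekday advances by 5 (mod 7) from one leap year to the next four years later (or differs when a century non-leap intervenes).
Leap-day weekdays: 1792:Wed 1796:Mon 1804:Wed 1808:Mon 1812:Sat 1816:Thu✓ 1820:Tue 1824:Sun 1828:Fri 1832:Wed 1836:Mon 1840:Sat 1844:Thu✓ 1848:Tue 1852:Sun
Thursday: 1816, 1844 → 2.

2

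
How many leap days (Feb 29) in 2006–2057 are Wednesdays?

2

Leap years in 2006–2057: 13 of them.
Feb 29 weekday advances by 5 (mod 7) from one leap year to the next four years later (or differs when a century non-leap intervenes).
Leap-day weekdays: 2008:Fri 2012:Wed✓ 2016:Mon 2020:Sat 2024:Thu 2028:Tue 2032:Sun 2036:Fri 2040:Wed✓ 2044:Mon 2048:Sat 2052:Thu 2056:Tue
Wednesday: 2012, 2040 → 2.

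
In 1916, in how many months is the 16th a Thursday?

2

Check the 16th of each month of 1916: Jan 16: Sun, Feb 16: Wed, Mar 16: Thu, Apr 16: Sun, May 16: Tue, Jun 16: Fri, Jul 16: Sun, Aug 16: Wed, Sep 16: Sat, Oct 16: Mon, Nov 16: Thu, Dec 16: Sat.
Thursday occurs in March, November — 2 months.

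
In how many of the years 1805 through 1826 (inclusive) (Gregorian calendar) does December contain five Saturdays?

9

December has 31 days; it has five Saturdays when Saturday falls among the first (month-length − 28) days — i.e. when December 1 is one of Saturday/Friday/Thursday.
December 1 by year: 1805:Sun 1806:Mon 1807:Tue 1808:Thu✓ 1809:Fri✓ 1810:Sat✓ 1811:Sun 1812:Tue 1813:Wed 1814:Thu✓ 1815:Fri✓ 1816:Sun 1817:Mon 1818:Tue 1819:Wed 1820:Fri✓ 1821:Sat✓ 1822:Sun 1823:Mon 1824:Wed 1825:Thu✓ 1826:Fri✓
Years with five Saturdays: 1808, 1809, 1810, 1814, 1815, 1820, 1821, 1825, 1826 → 9.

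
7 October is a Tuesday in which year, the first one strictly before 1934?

1930

From one year to the next, a fixed date's weekday advances by 1, or by 2 when a Feb 29 lies between the two dates.
1934: October 7 is Sunday.
1933: Saturday (−1)
1932: Friday (−1)
1931: Wednesday (−2)
1930: Tuesday (−1)
7 October falls on a Tuesday in 1930.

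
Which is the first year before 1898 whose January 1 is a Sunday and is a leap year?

Jan 1 advances by 2 weekdays after a leap year and by 1 after a common year.
1898: Jan 1 is Saturday.
1897: Friday
1896: Wednesday (leap)
1895: Tuesday
1894: Monday
1893: Sunday
1892: Friday (leap)
1891: Thursday
1890: Wednesday
1889: Tuesday
1888: Sunday (leap)
1888 begins on a Sunday and is a leap year.

1888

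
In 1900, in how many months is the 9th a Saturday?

Check the 9th of each month of 1900: Jan 9: Tue, Feb 9: Fri, Mar 9: Fri, Apr 9: Mon, May 9: Wed, Jun 9: Sat, Jul 9: Mon, Aug 9: Thu, Sep 9: Sun, Oct 9: Tue, Nov 9: Fri, Dec 9: Sun.
Saturday occurs in June — 1 month.

1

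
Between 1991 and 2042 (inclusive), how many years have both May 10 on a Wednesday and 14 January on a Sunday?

Check each year's weekday for May 10 and 14 January:
  1991: Fri/Mon  1992: Sun/Tue  1993: Mon/Thu  1994: Tue/Fri  1995: Wed/Sat  1996: Fri/Sun  1997: Sat/Tue  1998: Sun/Wed  1999: Mon/Thu  2000: Wed/Fri  2001: Thu/Sun  2002: Fri/Mon  2003: Sat/Tue  2004: Mon/Wed  …(24 more)…  2029: Thu/Sun  2030: Fri/Mon  2031: Sat/Tue  2032: Mon/Wed  2033: Tue/Fri  2034: Wed/Sat  2035: Thu/Sun  2036: Sat/Mon  2037: Sun/Wed  2038: Mon/Thu  2039: Tue/Fri  2040: Thu/Sat  2041: Fri/Mon  2042: Sat/Tue
Both conditions hold in: no year — 0.

0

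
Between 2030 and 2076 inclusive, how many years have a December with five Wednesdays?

20

December has 31 days; it has five Wednesdays when Wednesday falls among the first (month-length − 28) days — i.e. when December 1 is one of Wednesday/Tuesday/Monday.
December 1 by year: 2030:Sun 2031:Mon✓ 2032:Wed✓ 2033:Thu 2034:Fri 2035:Sat 2036:Mon✓ 2037:Tue✓ 2038:Wed✓ 2039:Thu 2040:Sat 2041:Sun 2042:Mon✓ 2043:Tue✓ 2044:Thu …(17 more)… 2062:Fri 2063:Sat 2064:Mon✓ 2065:Tue✓ 2066:Wed✓ 2067:Thu 2068:Sat 2069:Sun 2070:Mon✓ 2071:Tue✓ 2072:Thu 2073:Fri 2074:Sat 2075:Sun 2076:Tue✓
Years with five Wednesdays: 2031, 2032, 2036, 2037, 2038, 2042, 2043, 2048, 2049, 2053, 2054, 2055, 2059, 2060, 2064, 2065, 2066, 2070, 2071, 2076 → 20.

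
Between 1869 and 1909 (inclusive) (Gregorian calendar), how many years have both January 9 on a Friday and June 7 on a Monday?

1

Check each year's weekday for January 9 and June 7:
  1869: Sat/Mon  1870: Sun/Tue  1871: Mon/Wed  1872: Tue/Fri  1873: Thu/Sat  1874: Fri/Sun  1875: Sat/Mon  1876: Sun/Wed  1877: Tue/Thu  1878: Wed/Fri  1879: Thu/Sat  1880: Fri/Mon ✓  1881: Sun/Tue  1882: Mon/Wed  …(13 more)…  1896: Thu/Sun  1897: Sat/Mon  1898: Sun/Tue  1899: Mon/Wed  1900: Tue/Thu  1901: Wed/Fri  1902: Thu/Sat  1903: Fri/Sun  1904: Sat/Tue  1905: Mon/Wed  1906: Tue/Thu  1907: Wed/Fri  1908: Thu/Sun  1909: Sat/Mon
Both conditions hold in: 1880 — 1.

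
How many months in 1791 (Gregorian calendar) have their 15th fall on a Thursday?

Check the 15th of each month of 1791: Jan 15: Sat, Feb 15: Tue, Mar 15: Tue, Apr 15: Fri, May 15: Sun, Jun 15: Wed, Jul 15: Fri, Aug 15: Mon, Sep 15: Thu, Oct 15: Sat, Nov 15: Tue, Dec 15: Thu.
Thursday occurs in September, December — 2 months.

2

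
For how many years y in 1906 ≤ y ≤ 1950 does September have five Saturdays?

September has 30 days; it has five Saturdays when Saturday falls among the first (month-length − 28) days — i.e. when September 1 is one of Saturday/Friday.
September 1 by year: 1906:Sat✓ 1907:Sun 1908:Tue 1909:Wed 1910:Thu 1911:Fri✓ 1912:Sun 1913:Mon 1914:Tue 1915:Wed 1916:Fri✓ 1917:Sat✓ 1918:Sun 1919:Mon 1920:Wed …(15 more)… 1936:Tue 1937:Wed 1938:Thu 1939:Fri✓ 1940:Sun 1941:Mon 1942:Tue 1943:Wed 1944:Fri✓ 1945:Sat✓ 1946:Sun 1947:Mon 1948:Wed 1949:Thu 1950:Fri✓
Years with five Saturdays: 1906, 1911, 1916, 1917, 1922, 1923, 1928, 1933, 1934, 1939, 1944, 1945, 1950 → 13.

13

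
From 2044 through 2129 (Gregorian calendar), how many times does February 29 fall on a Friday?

Leap years in 2044–2129: 21 of them.
Feb 29 weekday advances by 5 (mod 7) from one leap year to the next four years later (or differs when a century non-leap intervenes).
Leap-day weekdays: 2044:Mon 2048:Sat 2052:Thu 2056:Tue 2060:Sun 2064:Fri✓ 2068:Wed 2072:Mon 2076:Sat 2080:Thu 2084:Tue 2088:Sun 2092:Fri✓ 2096:Wed 2104:Fri✓ 2108:Wed 2112:Mon 2116:Sat 2120:Thu 2124:Tue 2128:Sun
Friday: 2064, 2092, 2104 → 3.

3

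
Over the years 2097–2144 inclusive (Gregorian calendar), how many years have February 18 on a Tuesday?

Track February 18's weekday year by year (advancing +1, or +2 across a Feb 29):
  2097: Mon  2098: Tue (+1) ✓  2099: Wed (+1)  2100: Thu (+1)  2101: Fri (+1)
  2102: Sat (+1)  2103: Sun (+1)  2104: Mon (+1)  2105: Wed (+2)  2106: Thu (+1)
  2107: Fri (+1)  2108: Sat (+1)  2109: Mon (+2)  2110: Tue (+1) ✓  … (20 more years) …
  2131: Sun (+1)  2132: Mon (+1)  2133: Wed (+2)  2134: Thu (+1)  2135: Fri (+1)
  2136: Sat (+1)  2137: Mon (+2)  2138: Tue (+1) ✓  2139: Wed (+1)  2140: Thu (+1)
  2141: Sat (+2)  2142: Sun (+1)  2143: Mon (+1)  2144: Tue (+1) ✓
Tuesday years: 2098, 2110, 2116, 2121, 2127, 2138, 2144 — 7 in total.

7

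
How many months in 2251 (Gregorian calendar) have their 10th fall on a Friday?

Check the 10th of each month of 2251: Jan 10: Fri, Feb 10: Mon, Mar 10: Mon, Apr 10: Thu, May 10: Sat, Jun 10: Tue, Jul 10: Thu, Aug 10: Sun, Sep 10: Wed, Oct 10: Fri, Nov 10: Mon, Dec 10: Wed.
Friday occurs in January, October — 2 months.

2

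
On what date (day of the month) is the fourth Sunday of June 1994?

June 1, 1994 is a Wednesday, so the first Sunday is the 5th.
The fourth Sunday is 5 + 21 = 26.

26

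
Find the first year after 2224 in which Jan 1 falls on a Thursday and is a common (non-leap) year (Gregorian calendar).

2229

Jan 1 advances by 2 weekdays after a leap year and by 1 after a common year.
2224: Jan 1 is Thursday (leap).
2225: Saturday
2226: Sunday
2227: Monday
2228: Tuesday (leap)
2229: Thursday
2229 begins on a Thursday and is a common year.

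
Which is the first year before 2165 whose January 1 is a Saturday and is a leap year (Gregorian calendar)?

2152

Jan 1 advances by 2 weekdays after a leap year and by 1 after a common year.
2165: Jan 1 is Tuesday.
2164: Sunday (leap)
2163: Saturday
2162: Friday
2161: Thursday
2160: Tuesday (leap)
2159: Monday
2158: Sunday
2157: Saturday
2156: Thursday (leap)
2155: Wednesday
2154: Tuesday
2153: Monday
2152: Saturday (leap)
2152 begins on a Saturday and is a leap year.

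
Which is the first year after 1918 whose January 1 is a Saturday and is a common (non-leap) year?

1921

Jan 1 advances by 2 weekdays after a leap year and by 1 after a common year.
1918: Jan 1 is Tuesday.
1919: Wednesday
1920: Thursday (leap)
1921: Saturday
1921 begins on a Saturday and is a common year.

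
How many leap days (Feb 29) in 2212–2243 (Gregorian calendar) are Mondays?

Leap years in 2212–2243: 8 of them.
Feb 29 weekday advances by 5 (mod 7) from one leap year to the next four years later (or differs when a century non-leap intervenes).
Leap-day weekdays: 2212:Sat 2216:Thu 2220:Tue 2224:Sun 2228:Fri 2232:Wed 2236:Mon✓ 2240:Sat
Monday: 2236 → 1.

1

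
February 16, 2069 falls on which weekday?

January 1, 2069 is a Tuesday.
February 16 is day 47 of the year, i.e. 46 days after Jan 1.
46 mod 7 = 4, so advance 4 weekdays from Tuesday: Saturday.

Saturday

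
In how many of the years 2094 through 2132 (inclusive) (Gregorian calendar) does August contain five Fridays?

August has 31 days; it has five Fridays when Friday falls among the first (month-length − 28) days — i.e. when August 1 is one of Friday/Thursday/Wednesday.
August 1 by year: 2094:Sun 2095:Mon 2096:Wed✓ 2097:Thu✓ 2098:Fri✓ 2099:Sat 2100:Sun 2101:Mon 2102:Tue 2103:Wed✓ 2104:Fri✓ 2105:Sat 2106:Sun 2107:Mon 2108:Wed✓ …(9 more)… 2118:Mon 2119:Tue 2120:Thu✓ 2121:Fri✓ 2122:Sat 2123:Sun 2124:Tue 2125:Wed✓ 2126:Thu✓ 2127:Fri✓ 2128:Sun 2129:Mon 2130:Tue 2131:Wed✓ 2132:Fri✓
Years with five Fridays: 2096, 2097, 2098, 2103, 2104, 2108, 2109, 2110, 2114, 2115, 2120, 2121, 2125, 2126, 2127, 2131, 2132 → 17.

17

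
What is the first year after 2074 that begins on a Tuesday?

Jan 1 advances by 2 weekdays after a leap year and by 1 after a common year.
2074: Jan 1 is Monday.
2075: Tuesday
2075 begins on a Tuesday

2075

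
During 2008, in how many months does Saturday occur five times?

A month of length L has five Saturdays iff its first Saturday is on day ≤ L−28 (so day 1–3 in a 31-day month, 1–2 in a 30-day month, day 1 in a leap February).
Checking each month of 2008: Jan starts Tue (31d); Feb starts Fri (29d); Mar starts Sat (31d) ✓; Apr starts Tue (30d); May starts Thu (31d) ✓; Jun starts Sun (30d); Jul starts Tue (31d); Aug starts Fri (31d) ✓; Sep starts Mon (30d); Oct starts Wed (31d); Nov starts Sat (30d) ✓; Dec starts Mon (31d).
Five-Saturday months: March, May, August, November → 4.

4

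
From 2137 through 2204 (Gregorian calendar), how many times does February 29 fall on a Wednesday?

3

Leap years in 2137–2204: 16 of them.
Feb 29 weekday advances by 5 (mod 7) from one leap year to the next four years later (or differs when a century non-leap intervenes).
Leap-day weekdays: 2140:Mon 2144:Sat 2148:Thu 2152:Tue 2156:Sun 2160:Fri 2164:Wed✓ 2168:Mon 2172:Sat 2176:Thu 2180:Tue 2184:Sun 2188:Fri 2192:Wed✓ 2196:Mon 2204:Wed✓
Wednesday: 2164, 2192, 2204 → 3.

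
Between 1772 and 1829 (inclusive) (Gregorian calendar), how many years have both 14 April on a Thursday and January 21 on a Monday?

0

Check each year's weekday for 14 April and January 21:
  1772: Tue/Tue  1773: Wed/Thu  1774: Thu/Fri  1775: Fri/Sat  1776: Sun/Sun  1777: Mon/Tue  1778: Tue/Wed  1779: Wed/Thu  1780: Fri/Fri  1781: Sat/Sun  1782: Sun/Mon  1783: Mon/Tue  1784: Wed/Wed  1785: Thu/Fri  …(30 more)…  1816: Sun/Sun  1817: Mon/Tue  1818: Tue/Wed  1819: Wed/Thu  1820: Fri/Fri  1821: Sat/Sun  1822: Sun/Mon  1823: Mon/Tue  1824: Wed/Wed  1825: Thu/Fri  1826: Fri/Sat  1827: Sat/Sun  1828: Mon/Mon  1829: Tue/Wed
Both conditions hold in: no year — 0.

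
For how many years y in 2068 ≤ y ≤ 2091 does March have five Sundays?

March has 31 days; it has five Sundays when Sunday falls among the first (month-length − 28) days — i.e. when March 1 is one of Sunday/Saturday/Friday.
March 1 by year: 2068:Thu 2069:Fri✓ 2070:Sat✓ 2071:Sun✓ 2072:Tue 2073:Wed 2074:Thu 2075:Fri✓ 2076:Sun✓ 2077:Mon 2078:Tue 2079:Wed 2080:Fri✓ 2081:Sat✓ 2082:Sun✓ 2083:Mon 2084:Wed 2085:Thu 2086:Fri✓ 2087:Sat✓ 2088:Mon 2089:Tue 2090:Wed 2091:Thu
Years with five Sundays: 2069, 2070, 2071, 2075, 2076, 2080, 2081, 2082, 2086, 2087 → 10.

10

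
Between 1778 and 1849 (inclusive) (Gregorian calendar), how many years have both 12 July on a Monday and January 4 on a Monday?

8

Check each year's weekday for 12 July and January 4:
  1778: Sun/Sun  1779: Mon/Mon ✓  1780: Wed/Tue  1781: Thu/Thu  1782: Fri/Fri  1783: Sat/Sat  1784: Mon/Sun  1785: Tue/Tue  1786: Wed/Wed  1787: Thu/Thu  1788: Sat/Fri  1789: Sun/Sun  1790: Mon/Mon ✓  1791: Tue/Tue  …(44 more)…  1836: Tue/Mon  1837: Wed/Wed  1838: Thu/Thu  1839: Fri/Fri  1840: Sun/Sat  1841: Mon/Mon ✓  1842: Tue/Tue  1843: Wed/Wed  1844: Fri/Thu  1845: Sat/Sat  1846: Sun/Sun  1847: Mon/Mon ✓  1848: Wed/Tue  1849: Thu/Thu
Both conditions hold in: 1779, 1790, 1802, 1813, 1819, 1830, 1841, 1847 — 8.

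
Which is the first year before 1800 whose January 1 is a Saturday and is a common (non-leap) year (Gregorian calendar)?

Jan 1 advances by 2 weekdays after a leap year and by 1 after a common year.
1800: Jan 1 is Wednesday.
1799: Tuesday
1798: Monday
1797: Sunday
1796: Friday (leap)
1795: Thursday
1794: Wednesday
1793: Tuesday
1792: Sunday (leap)
1791: Saturday
1791 begins on a Saturday and is a common year.

1791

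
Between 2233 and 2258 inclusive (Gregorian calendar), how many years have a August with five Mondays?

11

August has 31 days; it has five Mondays when Monday falls among the first (month-length − 28) days — i.e. when August 1 is one of Monday/Sunday/Saturday.
August 1 by year: 2233:Thu 2234:Fri 2235:Sat✓ 2236:Mon✓ 2237:Tue 2238:Wed 2239:Thu 2240:Sat✓ 2241:Sun✓ 2242:Mon✓ 2243:Tue 2244:Thu 2245:Fri 2246:Sat✓ 2247:Sun✓ 2248:Tue 2249:Wed 2250:Thu 2251:Fri 2252:Sun✓ 2253:Mon✓ 2254:Tue 2255:Wed 2256:Fri 2257:Sat✓ 2258:Sun✓
Years with five Mondays: 2235, 2236, 2240, 2241, 2242, 2246, 2247, 2252, 2253, 2257, 2258 → 11.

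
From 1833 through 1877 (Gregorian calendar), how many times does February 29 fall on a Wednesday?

Leap years in 1833–1877: 11 of them.
Feb 29 weekday advances by 5 (mod 7) from one leap year to the next four years later (or differs when a century non-leap intervenes).
Leap-day weekdays: 1836:Mon 1840:Sat 1844:Thu 1848:Tue 1852:Sun 1856:Fri 1860:Wed✓ 1864:Mon 1868:Sat 1872:Thu 1876:Tue
Wednesday: 1860 → 1.

1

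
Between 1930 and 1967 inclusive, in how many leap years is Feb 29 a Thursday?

Leap years in 1930–1967: 9 of them.
Feb 29 weekday advances by 5 (mod 7) from one leap year to the next four years later (or differs when a century non-leap intervenes).
Leap-day weekdays: 1932:Mon 1936:Sat 1940:Thu✓ 1944:Tue 1948:Sun 1952:Fri 1956:Wed 1960:Mon 1964:Sat
Thursday: 1940 → 1.

1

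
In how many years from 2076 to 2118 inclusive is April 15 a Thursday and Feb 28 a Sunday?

Check each year's weekday for April 15 and Feb 28:
  2076: Wed/Fri  2077: Thu/Sun ✓  2078: Fri/Mon  2079: Sat/Tue  2080: Mon/Wed  2081: Tue/Fri  2082: Wed/Sat  2083: Thu/Sun ✓  2084: Sat/Mon  2085: Sun/Wed  2086: Mon/Thu  2087: Tue/Fri  2088: Thu/Sat  2089: Fri/Mon  …(15 more)…  2105: Wed/Sat  2106: Thu/Sun ✓  2107: Fri/Mon  2108: Sun/Tue  2109: Mon/Thu  2110: Tue/Fri  2111: Wed/Sat  2112: Fri/Sun  2113: Sat/Tue  2114: Sun/Wed  2115: Mon/Thu  2116: Wed/Fri  2117: Thu/Sun ✓  2118: Fri/Mon
Both conditions hold in: 2077, 2083, 2094, 2100, 2106, 2117 — 6.

6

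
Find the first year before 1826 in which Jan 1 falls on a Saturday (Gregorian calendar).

Jan 1 advances by 2 weekdays after a leap year and by 1 after a common year.
1826: Jan 1 is Sunday.
1825: Saturday
1825 begins on a Saturday

1825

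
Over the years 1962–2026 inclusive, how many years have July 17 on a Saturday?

Track July 17's weekday year by year (advancing +1, or +2 across a Feb 29):
  1962: Tue  1963: Wed (+1)  1964: Fri (+2)  1965: Sat (+1) ✓  1966: Sun (+1)
  1967: Mon (+1)  1968: Wed (+2)  1969: Thu (+1)  1970: Fri (+1)  1971: Sat (+1) ✓
  1972: Mon (+2)  1973: Tue (+1)  1974: Wed (+1)  1975: Thu (+1)  … (37 more years) …
  2013: Wed (+1)  2014: Thu (+1)  2015: Fri (+1)  2016: Sun (+2)  2017: Mon (+1)
  2018: Tue (+1)  2019: Wed (+1)  2020: Fri (+2)  2021: Sat (+1) ✓  2022: Sun (+1)
  2023: Mon (+1)  2024: Wed (+2)  2025: Thu (+1)  2026: Fri (+1)
Saturday years: 1965, 1971, 1976, 1982, 1993, 1999, 2004, 2010, 2021 — 9 in total.

9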